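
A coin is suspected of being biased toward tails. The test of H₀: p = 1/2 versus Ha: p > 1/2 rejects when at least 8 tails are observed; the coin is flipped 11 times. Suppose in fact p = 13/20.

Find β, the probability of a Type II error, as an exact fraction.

β = P(fail to reject H₀ | Ha true) = P(K ≤ 7 | p = 13/20), K ~ Binomial(11, 13/20).
Adding the binomial probabilities P(K=0)+…+P(K=7) at p = 13/20 gives 2941183244209/5120000000000.

2941183244209/5120000000000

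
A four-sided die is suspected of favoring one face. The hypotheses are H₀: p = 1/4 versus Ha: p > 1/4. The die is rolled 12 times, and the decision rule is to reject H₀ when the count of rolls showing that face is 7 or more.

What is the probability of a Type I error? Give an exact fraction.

119561/8388608

Under H₀, Y ~ Binomial(12, 1/4), and α = P(Y ≥ 7).
Summing C(12,j)(1/4)^j(3/4)^{12−j} for j = 7,…,12 gives 119561/8388608.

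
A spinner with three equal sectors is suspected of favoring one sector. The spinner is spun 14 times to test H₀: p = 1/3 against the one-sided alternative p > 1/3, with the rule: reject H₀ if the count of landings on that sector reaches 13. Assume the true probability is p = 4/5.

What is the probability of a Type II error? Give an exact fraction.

Under the alternative p = 4/5, K ~ Binomial(14, 4/5); β is the probability the test does not reject, P(K < 13).
Adding the binomial probabilities P(K=0)+…+P(K=12) at p = 4/5 gives 4895556073/6103515625.

4895556073/6103515625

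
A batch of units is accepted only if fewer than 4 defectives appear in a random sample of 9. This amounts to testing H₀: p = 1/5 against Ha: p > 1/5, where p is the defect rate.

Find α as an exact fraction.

167269/1953125

Under H₀, Y ~ Binomial(9, 1/5); the Type I error rate is P(Y ≥ 4).
α = 1 − P(Y ≤ 3) = 1 − 1785856/1953125 = 167269/1953125.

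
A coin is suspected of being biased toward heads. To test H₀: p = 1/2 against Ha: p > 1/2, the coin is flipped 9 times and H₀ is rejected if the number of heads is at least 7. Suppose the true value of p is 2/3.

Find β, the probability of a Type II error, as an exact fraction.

12259/19683

β = P(fail to reject H₀ | Ha true) = P(S ≤ 6 | p = 2/3), S ~ Binomial(9, 2/3).
Adding the binomial probabilities P(S=0)+…+P(S=6) at p = 2/3 gives 12259/19683.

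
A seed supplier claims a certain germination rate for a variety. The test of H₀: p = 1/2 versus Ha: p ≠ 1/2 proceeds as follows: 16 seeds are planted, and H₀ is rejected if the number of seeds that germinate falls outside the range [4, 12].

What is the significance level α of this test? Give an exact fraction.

Under H₀, X ~ Binomial(16, 1/2); α is the probability of landing in either tail, P(X ≤ 3) + P(X ≥ 13).
Each tail has probability (1 + 16 + 120 + 560)/65536; doubling gives α = 1394/65536 = 697/32768.

697/32768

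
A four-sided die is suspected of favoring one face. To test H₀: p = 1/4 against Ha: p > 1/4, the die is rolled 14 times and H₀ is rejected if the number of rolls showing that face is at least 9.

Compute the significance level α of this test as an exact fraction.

578257/268435456

Under H₀, S ~ Binomial(14, 1/4), and α = P(S ≥ 9).
Adding the binomial terms for j = 9 through 14 with p = 1/4 yields 578257/268435456.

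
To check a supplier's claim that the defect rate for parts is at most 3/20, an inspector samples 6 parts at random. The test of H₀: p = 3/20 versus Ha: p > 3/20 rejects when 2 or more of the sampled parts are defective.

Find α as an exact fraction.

2861001/12800000

Under H₀, Y ~ Binomial(6, 3/20); the Type I error rate is P(Y ≥ 2).
Computing the lower-tail complement: 1 − 9938999/12800000 = 2861001/12800000.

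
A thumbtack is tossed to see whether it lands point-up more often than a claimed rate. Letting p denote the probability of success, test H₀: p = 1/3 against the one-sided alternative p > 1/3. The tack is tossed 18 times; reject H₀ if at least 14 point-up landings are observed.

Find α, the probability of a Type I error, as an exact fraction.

The Type I error probability is α = P(Y ≥ 14) computed under H₀, where Y ~ Binomial(18, 1/3).
Summing C(18,j)(1/3)^j(2/3)^{18−j} for j = 14,…,18 gives 56137/387420489.

56137/387420489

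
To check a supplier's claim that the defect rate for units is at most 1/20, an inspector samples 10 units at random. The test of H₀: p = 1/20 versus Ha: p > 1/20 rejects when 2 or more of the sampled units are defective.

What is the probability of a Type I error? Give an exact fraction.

α = P(reject H₀ | H₀ true) = P(Y ≥ 2 | p = 1/20), Y ~ Binomial(10, 1/20).
α = 1 − P(Y ≤ 1) = 1 − 9357943235591/10240000000000 = 882056764409/10240000000000.

882056764409/10240000000000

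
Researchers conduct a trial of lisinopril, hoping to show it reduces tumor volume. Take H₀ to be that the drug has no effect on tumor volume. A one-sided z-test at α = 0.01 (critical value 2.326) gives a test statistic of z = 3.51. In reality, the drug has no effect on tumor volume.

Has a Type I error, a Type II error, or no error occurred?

Type I error

Since z = 3.51 > z* = 2.326, H₀ is rejected.
H₀ is true (actually the drug has no effect on tumor volume).
Rejecting a true H₀ is a Type I error.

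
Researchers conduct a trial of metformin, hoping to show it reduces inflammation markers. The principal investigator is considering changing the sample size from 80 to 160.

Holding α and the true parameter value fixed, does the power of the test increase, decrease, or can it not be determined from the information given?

It increases.

Increasing n separates the H₀ and Ha sampling distributions, so under Ha fewer outcomes land in the acceptance region.
Since power = 1 − β and β decreases, power increases.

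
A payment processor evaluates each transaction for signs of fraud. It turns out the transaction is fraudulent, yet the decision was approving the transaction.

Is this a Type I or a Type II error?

Type II error

The null hypothesis here is that the transaction is legitimate.
'Approving the transaction' corresponds to failing to reject H₀.
H₀ was not rejected but H₀ is false — a Type II error (false negative).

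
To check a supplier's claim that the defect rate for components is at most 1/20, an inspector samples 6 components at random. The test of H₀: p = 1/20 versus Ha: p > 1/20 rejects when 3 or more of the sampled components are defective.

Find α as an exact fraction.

14271/6400000

α = P(reject H₀ | H₀ true) = P(X ≥ 3 | p = 1/20), X ~ Binomial(6, 1/20).
Computing the lower-tail complement: 1 − 6385729/6400000 = 14271/6400000.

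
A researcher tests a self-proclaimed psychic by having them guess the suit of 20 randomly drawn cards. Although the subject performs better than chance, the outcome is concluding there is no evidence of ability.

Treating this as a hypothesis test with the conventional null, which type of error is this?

The null hypothesis here is that the subject is guessing at random (p = 1/4).
'Concluding there is no evidence of ability' corresponds to failing to reject H₀.
H₀ was not rejected but H₀ is false — a Type II error (false negative).

Type II error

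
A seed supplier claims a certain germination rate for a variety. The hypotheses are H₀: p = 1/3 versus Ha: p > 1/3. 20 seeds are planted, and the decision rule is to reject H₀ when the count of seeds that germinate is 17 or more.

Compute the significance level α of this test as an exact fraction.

3307/1162261467

Under H₀, Y ~ Binomial(20, 1/3), and α = P(Y ≥ 17).
P(Y ≥ 17) = Σ_{j=17}^{20} C(20,j)·(1/3)^j·(2/3)^{20-j} = 3307/1162261467.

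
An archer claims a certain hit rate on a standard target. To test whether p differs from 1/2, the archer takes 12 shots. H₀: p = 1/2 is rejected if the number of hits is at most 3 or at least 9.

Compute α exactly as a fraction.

Under H₀, Y ~ Binomial(12, 1/2); α is the probability of landing in either tail, P(Y ≤ 3) + P(Y ≥ 9).
Each tail has probability (1 + 12 + 66 + 220)/4096; doubling gives α = 598/4096 = 299/2048.

299/2048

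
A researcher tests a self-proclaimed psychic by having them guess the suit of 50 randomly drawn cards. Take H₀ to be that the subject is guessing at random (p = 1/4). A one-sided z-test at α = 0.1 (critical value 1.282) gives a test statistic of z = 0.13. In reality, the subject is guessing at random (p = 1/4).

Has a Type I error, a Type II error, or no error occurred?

No error (correct decision).

Since z = 0.13 ≤ z* = 1.282, H₀ is not rejected.
H₀ is true (actually the subject is guessing at random (p = 1/4)).
The decision matches the true state — no error.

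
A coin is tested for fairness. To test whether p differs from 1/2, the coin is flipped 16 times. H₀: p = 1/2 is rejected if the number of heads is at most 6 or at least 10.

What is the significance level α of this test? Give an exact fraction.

The significance level is the null-hypothesis probability of the rejection region {≤6} ∪ {≥10}.
Each tail has probability (1 + 16 + 120 + 560 + 1820 + 4368 + 8008)/65536; doubling gives α = 29786/65536 = 14893/32768.

14893/32768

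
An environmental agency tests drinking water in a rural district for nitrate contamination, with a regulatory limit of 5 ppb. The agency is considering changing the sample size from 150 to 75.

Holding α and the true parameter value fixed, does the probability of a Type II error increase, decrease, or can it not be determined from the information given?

With less data the test statistic is noisier; under Ha, more outcomes land inside the acceptance region.

It increases.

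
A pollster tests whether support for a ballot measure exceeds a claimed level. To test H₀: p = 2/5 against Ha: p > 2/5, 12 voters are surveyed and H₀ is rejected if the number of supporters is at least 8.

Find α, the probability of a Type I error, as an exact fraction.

2798336/48828125

Under H₀, S ~ Binomial(12, 2/5), and α = P(S ≥ 8).
Summing C(12,j)(2/5)^j(3/5)^{12−j} for j = 8,…,12 gives 2798336/48828125.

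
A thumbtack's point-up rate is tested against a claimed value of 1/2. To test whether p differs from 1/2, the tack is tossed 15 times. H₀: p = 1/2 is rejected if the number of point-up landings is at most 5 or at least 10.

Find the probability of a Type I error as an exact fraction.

309/1024

The significance level is the null-hypothesis probability of the rejection region {≤5} ∪ {≥10}.
By symmetry, α = 2·P(K ≤ 5) = 2·(1 + 15 + 105 + 455 + 1365 + 3003)/32768 = 9888/32768 = 309/1024.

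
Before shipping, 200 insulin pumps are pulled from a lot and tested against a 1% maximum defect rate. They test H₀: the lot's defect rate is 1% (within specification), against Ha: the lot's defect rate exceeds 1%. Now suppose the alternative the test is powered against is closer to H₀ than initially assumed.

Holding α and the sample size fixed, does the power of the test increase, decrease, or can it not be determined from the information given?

A smaller true effect puts the Ha sampling distribution closer to H₀, so more of it falls in the non-rejection region.
Since power = 1 − β and β increases, power decreases.

It decreases.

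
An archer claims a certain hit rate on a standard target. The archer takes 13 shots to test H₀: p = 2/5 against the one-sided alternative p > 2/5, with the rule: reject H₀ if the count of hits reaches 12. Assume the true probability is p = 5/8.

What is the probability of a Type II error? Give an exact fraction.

A Type II error is failing to reject when Ha holds: with p = 5/8, β = P(X ≤ 11).
Equivalently, β = 1 − P(X ≥ 12) = 134753406597/137438953472.

134753406597/137438953472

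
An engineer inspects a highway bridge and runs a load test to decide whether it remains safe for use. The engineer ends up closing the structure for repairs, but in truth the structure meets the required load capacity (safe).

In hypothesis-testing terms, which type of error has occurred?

The null hypothesis here is that the structure meets the required load capacity (safe).
'Closing the structure for repairs' corresponds to rejecting H₀.
H₀ was rejected but H₀ is true — a Type I error (false positive).

Type I error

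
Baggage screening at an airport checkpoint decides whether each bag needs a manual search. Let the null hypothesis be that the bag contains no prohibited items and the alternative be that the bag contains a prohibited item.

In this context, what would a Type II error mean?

A Type II error is failing to reject H₀ when H₀ is false.
Here that means letting the bag through when actually the bag contains a prohibited item.

A Type II error would mean concluding that the bag contains no prohibited items (or at least failing to establish that the bag contains a prohibited item) when in fact the bag contains a prohibited item.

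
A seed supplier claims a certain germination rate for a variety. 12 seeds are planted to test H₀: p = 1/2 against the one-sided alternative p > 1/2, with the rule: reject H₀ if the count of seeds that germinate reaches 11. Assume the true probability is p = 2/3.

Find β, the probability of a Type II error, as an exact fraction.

β = P(fail to reject H₀ | Ha true) = P(S ≤ 10 | p = 2/3), S ~ Binomial(12, 2/3).
Equivalently, β = 1 − P(S ≥ 11) = 502769/531441.

502769/531441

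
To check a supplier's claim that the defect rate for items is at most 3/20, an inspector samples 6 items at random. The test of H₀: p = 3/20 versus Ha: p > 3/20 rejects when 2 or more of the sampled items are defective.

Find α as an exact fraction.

The significance level is the probability, assuming p = 3/20, of seeing 2 or more defectives in 6 draws.
α = 1 − P(Y ≤ 1) = 1 − 9938999/12800000 = 2861001/12800000.

2861001/12800000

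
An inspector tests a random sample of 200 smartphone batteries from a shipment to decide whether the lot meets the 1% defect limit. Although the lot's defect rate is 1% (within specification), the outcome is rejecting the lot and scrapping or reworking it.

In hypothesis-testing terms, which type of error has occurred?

The null hypothesis here is that the lot's defect rate is 1% (within specification).
'Rejecting the lot and scrapping or reworking it' corresponds to rejecting H₀.
H₀ was rejected but H₀ is true — a Type I error (false positive).

Type I error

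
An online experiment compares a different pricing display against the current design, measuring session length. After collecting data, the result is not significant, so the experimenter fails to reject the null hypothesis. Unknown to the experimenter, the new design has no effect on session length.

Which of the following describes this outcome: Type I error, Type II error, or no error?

No error (correct decision).

The conventional null hypothesis here is that the new design has no effect on session length.
The test retained a true H₀ — the decision matches the true state.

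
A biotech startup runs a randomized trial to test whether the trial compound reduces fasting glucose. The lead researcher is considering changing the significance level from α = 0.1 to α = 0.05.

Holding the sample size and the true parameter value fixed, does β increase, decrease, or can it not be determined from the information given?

A smaller α moves the rejection region further into the tail. With the alternative true, more outcomes now fall outside the rejection region, so failing to reject becomes more likely.

It increases.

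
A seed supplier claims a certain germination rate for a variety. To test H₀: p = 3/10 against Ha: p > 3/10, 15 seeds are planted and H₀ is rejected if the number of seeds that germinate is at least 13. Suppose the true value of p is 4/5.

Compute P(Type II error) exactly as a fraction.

18370873741/30517578125

β = P(fail to reject H₀ | Ha true) = P(X ≤ 12 | p = 4/5), X ~ Binomial(15, 4/5).
Equivalently, β = 1 − P(X ≥ 13) = 18370873741/30517578125.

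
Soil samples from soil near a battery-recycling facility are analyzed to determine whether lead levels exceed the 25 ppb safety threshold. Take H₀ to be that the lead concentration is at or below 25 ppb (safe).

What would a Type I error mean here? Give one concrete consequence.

A Type I error would mean concluding that the lead concentration exceeds 25 ppb when in fact the lead concentration is at or below 25 ppb (safe). Consequence: a clean site is subjected to costly and unnecessary remediation.

A Type I error is rejecting H₀ when H₀ is true.
Here that means declaring the site contaminated and ordering remediation when actually the lead concentration is at or below 25 ppb (safe).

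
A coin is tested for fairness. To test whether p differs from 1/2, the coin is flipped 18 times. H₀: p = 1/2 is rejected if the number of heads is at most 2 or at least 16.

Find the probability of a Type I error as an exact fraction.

α = P(S ≤ 2 or S ≥ 16 | p = 1/2), S ~ Binomial(18, 1/2).
By symmetry, α = 2·P(S ≤ 2) = 2·(1 + 18 + 153)/262144 = 344/262144 = 43/32768.

43/32768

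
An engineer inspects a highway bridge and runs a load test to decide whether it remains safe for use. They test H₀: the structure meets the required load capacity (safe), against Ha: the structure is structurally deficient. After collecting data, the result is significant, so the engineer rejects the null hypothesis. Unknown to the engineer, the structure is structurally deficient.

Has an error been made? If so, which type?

Neither — the decision is correct.

The test rejected a false H₀ — the decision matches the true state.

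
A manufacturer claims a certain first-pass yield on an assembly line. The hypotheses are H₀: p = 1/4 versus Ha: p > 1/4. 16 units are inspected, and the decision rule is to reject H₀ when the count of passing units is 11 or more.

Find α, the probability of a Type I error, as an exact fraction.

α = P(reject H₀ | H₀ true) = P(K ≥ 11 | p = 1/4), with K ~ Binomial(16, 1/4).
P(K ≥ 11) = Σ_{j=11}^{16} C(16,j)·(1/4)^j·(3/4)^{16-j} = 1225093/4294967296.

1225093/4294967296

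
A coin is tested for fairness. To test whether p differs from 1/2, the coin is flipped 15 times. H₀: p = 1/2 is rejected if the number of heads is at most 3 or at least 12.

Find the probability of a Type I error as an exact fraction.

9/256

The significance level is the null-hypothesis probability of the rejection region {≤3} ∪ {≥12}.
Each tail has probability (1 + 15 + 105 + 455)/32768; doubling gives α = 1152/32768 = 9/256.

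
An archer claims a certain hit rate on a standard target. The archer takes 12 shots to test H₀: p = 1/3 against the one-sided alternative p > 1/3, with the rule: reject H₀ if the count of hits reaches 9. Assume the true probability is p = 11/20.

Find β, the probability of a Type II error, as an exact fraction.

709043757719553/819200000000000

Under the alternative p = 11/20, S ~ Binomial(12, 11/20); β is the probability the test does not reject, P(S < 9).
Adding the binomial probabilities P(S=0)+…+P(S=8) at p = 11/20 gives 709043757719553/819200000000000.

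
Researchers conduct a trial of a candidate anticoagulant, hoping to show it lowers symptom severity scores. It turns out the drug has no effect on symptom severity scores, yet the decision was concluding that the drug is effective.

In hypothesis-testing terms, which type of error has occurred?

The null hypothesis here is that the drug has no effect on symptom severity scores.
'Concluding that the drug is effective' corresponds to rejecting H₀.
H₀ was rejected but H₀ is true — a Type I error (false positive).

Type I error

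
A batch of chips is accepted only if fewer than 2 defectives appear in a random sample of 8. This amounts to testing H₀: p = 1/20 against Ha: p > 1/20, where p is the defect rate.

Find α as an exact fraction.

The significance level is the probability, assuming p = 1/20, of seeing 2 or more defectives in 8 draws.
α = 1 − P(Y ≤ 1) = 1 − 24134536953/25600000000 = 1465463047/25600000000.

1465463047/25600000000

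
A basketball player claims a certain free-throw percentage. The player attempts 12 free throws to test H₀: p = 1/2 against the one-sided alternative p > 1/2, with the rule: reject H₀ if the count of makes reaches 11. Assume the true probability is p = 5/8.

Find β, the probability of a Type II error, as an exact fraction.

66717523611/68719476736

Under the alternative p = 5/8, X ~ Binomial(12, 5/8); β is the probability the test does not reject, P(X < 11).
Summing C(12,j)·(5/8)^j·(3/8)^{12-j} for j = 0..10 gives 66717523611/68719476736.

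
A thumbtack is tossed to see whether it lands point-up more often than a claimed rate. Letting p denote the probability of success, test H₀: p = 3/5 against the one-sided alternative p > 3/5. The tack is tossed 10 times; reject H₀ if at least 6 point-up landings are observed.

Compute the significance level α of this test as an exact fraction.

The Type I error probability is α = P(K ≥ 6) computed under H₀, where K ~ Binomial(10, 3/5).
P(K ≥ 6) = Σ_{j=6}^{10} C(10,j)·(3/5)^j·(2/5)^{10-j} = 6182649/9765625.

6182649/9765625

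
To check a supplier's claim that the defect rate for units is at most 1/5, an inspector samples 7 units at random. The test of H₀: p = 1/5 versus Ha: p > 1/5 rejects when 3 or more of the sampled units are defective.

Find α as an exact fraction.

α = P(reject H₀ | H₀ true) = P(K ≥ 3 | p = 1/5), K ~ Binomial(7, 1/5).
Computing the lower-tail complement: 1 − 13312/15625 = 2313/15625.

2313/15625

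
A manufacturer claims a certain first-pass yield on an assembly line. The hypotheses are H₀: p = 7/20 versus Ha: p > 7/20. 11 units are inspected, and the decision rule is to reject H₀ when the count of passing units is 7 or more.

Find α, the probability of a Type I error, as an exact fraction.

α = P(reject H₀ | H₀ true) = P(X ≥ 7 | p = 7/20), with X ~ Binomial(11, 7/20).
Summing C(11,j)(7/20)^j(13/20)^{11−j} for j = 7,…,11 gives 1026922708651/20480000000000.

1026922708651/20480000000000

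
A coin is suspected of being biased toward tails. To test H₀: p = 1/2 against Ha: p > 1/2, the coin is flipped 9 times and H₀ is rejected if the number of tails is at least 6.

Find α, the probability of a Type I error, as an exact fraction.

65/256

The Type I error probability is α = P(S ≥ 6) computed under H₀, where S ~ Binomial(9, 1/2).
Summing the upper tail: (84 + 36 + 9 + 1) / 2^9 = 130/512 = 65/256.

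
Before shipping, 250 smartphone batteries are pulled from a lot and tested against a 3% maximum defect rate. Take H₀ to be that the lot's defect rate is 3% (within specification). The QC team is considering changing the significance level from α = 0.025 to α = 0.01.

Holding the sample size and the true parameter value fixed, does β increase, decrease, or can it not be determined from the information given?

A smaller α moves the rejection region further into the tail. With the alternative true, more outcomes now fall outside the rejection region, so failing to reject becomes more likely.

It increases.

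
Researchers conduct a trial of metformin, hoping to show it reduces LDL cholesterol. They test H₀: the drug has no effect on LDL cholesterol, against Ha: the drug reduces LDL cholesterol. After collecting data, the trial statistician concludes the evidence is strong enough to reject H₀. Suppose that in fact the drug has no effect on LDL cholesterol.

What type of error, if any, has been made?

H₀ was rejected, but H₀ is actually true.
Rejecting a true null hypothesis is a Type I error (false positive).

Type I error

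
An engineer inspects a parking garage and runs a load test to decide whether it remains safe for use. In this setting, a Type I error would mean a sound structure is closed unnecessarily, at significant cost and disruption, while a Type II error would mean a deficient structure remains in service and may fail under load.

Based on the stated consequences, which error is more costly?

Type II error

The Type II consequence (a deficient structure remains in service and may fail under load) is more severe than the Type I consequence (a sound structure is closed unnecessarily, at significant cost and disruption).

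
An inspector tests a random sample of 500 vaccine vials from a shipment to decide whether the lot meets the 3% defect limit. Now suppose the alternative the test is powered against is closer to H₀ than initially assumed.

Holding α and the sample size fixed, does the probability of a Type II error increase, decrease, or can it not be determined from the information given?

It increases.

When the true parameter is near the null value, the test has a harder time distinguishing Ha from H₀.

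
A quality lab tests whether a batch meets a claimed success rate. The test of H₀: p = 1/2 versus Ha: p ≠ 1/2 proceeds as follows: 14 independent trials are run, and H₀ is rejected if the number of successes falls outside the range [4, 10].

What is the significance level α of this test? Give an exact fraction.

α = P(Y ≤ 3 or Y ≥ 11 | p = 1/2), Y ~ Binomial(14, 1/2).
Each tail has probability (1 + 14 + 91 + 364)/16384; doubling gives α = 940/16384 = 235/4096.

235/4096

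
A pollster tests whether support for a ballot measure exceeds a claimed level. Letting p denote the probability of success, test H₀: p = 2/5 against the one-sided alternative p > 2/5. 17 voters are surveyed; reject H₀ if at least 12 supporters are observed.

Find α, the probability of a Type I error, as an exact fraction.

8082735104/762939453125

The Type I error probability is α = P(Y ≥ 12) computed under H₀, where Y ~ Binomial(17, 2/5).
Adding the binomial terms for j = 12 through 17 with p = 2/5 yields 8082735104/762939453125.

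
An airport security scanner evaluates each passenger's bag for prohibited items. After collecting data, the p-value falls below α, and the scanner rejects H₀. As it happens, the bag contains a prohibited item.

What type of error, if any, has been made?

The conventional null hypothesis here is that the bag contains no prohibited items.
The test rejected a false H₀ — the decision matches the true state.

No error (correct decision).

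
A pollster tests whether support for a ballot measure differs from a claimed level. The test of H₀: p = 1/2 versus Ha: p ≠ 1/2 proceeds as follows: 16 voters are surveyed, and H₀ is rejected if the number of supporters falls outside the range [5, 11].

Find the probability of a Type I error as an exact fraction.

2517/32768

Under H₀, K ~ Binomial(16, 1/2); α is the probability of landing in either tail, P(K ≤ 4) + P(K ≥ 12).
The two tails are symmetric, so α = 2·(1 + 16 + 120 + 560 + 1820)/2^16 = 5034/65536 = 2517/32768.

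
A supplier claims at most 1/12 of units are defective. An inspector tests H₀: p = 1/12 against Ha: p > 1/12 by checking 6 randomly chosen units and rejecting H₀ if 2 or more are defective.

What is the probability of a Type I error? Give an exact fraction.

248117/2985984

α = P(reject H₀ | H₀ true) = P(Y ≥ 2 | p = 1/12), Y ~ Binomial(6, 1/12).
Via the complement, α = 1 − Σ_{j=0}^{1} C(6,j)(1/12)^j(11/12)^{6-j} = 248117/2985984.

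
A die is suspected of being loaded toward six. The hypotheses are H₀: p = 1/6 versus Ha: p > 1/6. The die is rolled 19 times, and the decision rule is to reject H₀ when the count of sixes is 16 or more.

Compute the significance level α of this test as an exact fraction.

Under H₀, Y ~ Binomial(19, 1/6), and α = P(Y ≥ 16).
P(Y ≥ 16) = Σ_{j=16}^{19} C(19,j)·(1/6)^j·(5/6)^{19-j} = 581/2821109907456.

581/2821109907456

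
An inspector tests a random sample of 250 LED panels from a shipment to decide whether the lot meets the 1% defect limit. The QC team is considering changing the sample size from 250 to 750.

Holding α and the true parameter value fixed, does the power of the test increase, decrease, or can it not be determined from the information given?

Increasing n separates the H₀ and Ha sampling distributions, so under Ha fewer outcomes land in the acceptance region.
Since power = 1 − β and β decreases, power increases.

It increases.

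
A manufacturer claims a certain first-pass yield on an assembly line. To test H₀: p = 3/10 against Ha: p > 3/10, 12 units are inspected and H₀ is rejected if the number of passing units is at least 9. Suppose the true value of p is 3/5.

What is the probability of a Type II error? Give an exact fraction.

37825328/48828125

β = P(fail to reject H₀ | Ha true) = P(S ≤ 8 | p = 3/5), S ~ Binomial(12, 3/5).
Adding the binomial probabilities P(S=0)+…+P(S=8) at p = 3/5 gives 37825328/48828125.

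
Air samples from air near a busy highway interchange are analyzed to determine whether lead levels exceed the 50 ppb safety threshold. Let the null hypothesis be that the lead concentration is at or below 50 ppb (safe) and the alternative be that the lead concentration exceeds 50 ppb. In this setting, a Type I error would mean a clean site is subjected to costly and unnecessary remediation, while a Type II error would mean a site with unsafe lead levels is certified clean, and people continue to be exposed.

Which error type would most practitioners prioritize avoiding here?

The Type II consequence (a site with unsafe lead levels is certified clean, and people continue to be exposed) is more severe than the Type I consequence (a clean site is subjected to costly and unnecessary remediation).

Type II error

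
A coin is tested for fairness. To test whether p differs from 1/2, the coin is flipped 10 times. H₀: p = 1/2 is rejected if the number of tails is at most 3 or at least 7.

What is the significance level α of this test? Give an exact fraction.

Under H₀, X ~ Binomial(10, 1/2); α is the probability of landing in either tail, P(X ≤ 3) + P(X ≥ 7).
Each tail has probability (1 + 10 + 45 + 120)/1024; doubling gives α = 352/1024 = 11/32.

11/32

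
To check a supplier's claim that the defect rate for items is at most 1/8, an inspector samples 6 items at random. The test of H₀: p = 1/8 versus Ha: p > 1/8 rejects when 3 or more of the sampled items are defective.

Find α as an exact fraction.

The significance level is the probability, assuming p = 1/8, of seeing 3 or more defectives in 6 draws.
Via the complement, α = 1 − Σ_{j=0}^{2} C(6,j)(1/8)^j(7/8)^{6-j} = 3819/131072.

3819/131072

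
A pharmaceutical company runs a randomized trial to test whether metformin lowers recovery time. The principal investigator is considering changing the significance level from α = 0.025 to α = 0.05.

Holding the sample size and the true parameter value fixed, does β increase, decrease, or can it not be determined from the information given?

It decreases.

With a larger α the critical value moves toward the center, so more of the Ha sampling distribution lies in the rejection region.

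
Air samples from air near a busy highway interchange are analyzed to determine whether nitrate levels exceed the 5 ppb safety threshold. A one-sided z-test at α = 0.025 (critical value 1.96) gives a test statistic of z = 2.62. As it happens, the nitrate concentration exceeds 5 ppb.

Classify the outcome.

Neither — the decision is correct.

The conventional null hypothesis is that the nitrate concentration is at or below 5 ppb (safe).
Since z = 2.62 > z* = 1.96, H₀ is rejected.
H₀ is false (actually the nitrate concentration exceeds 5 ppb).
The decision matches the true state — no error.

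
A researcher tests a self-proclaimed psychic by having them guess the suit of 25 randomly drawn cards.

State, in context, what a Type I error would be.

A Type I error would mean concluding that the subject performs better than chance when in fact the subject is guessing at random (p = 1/4).

With the conventional null hypothesis that the subject is guessing at random (p = 1/4):
A Type I error is rejecting H₀ when H₀ is true.
Here that means concluding the subject has some ability beyond chance when actually the subject is guessing at random (p = 1/4).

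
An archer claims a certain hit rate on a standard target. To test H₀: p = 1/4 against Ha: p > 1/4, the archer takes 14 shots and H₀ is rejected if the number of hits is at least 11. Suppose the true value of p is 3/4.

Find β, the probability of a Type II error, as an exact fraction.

β = P(fail to reject H₀ | Ha true) = P(X ≤ 10 | p = 3/4), X ~ Binomial(14, 3/4).
Summing C(14,j)·(3/4)^j·(1/4)^{14-j} for j = 0..10 gives 64244663/134217728.

64244663/134217728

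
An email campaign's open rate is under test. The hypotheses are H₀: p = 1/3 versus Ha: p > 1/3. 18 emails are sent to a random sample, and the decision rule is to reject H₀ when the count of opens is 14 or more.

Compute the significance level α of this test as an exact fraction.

α = P(reject H₀ | H₀ true) = P(K ≥ 14 | p = 1/3), with K ~ Binomial(18, 1/3).
Summing C(18,j)(1/3)^j(2/3)^{18−j} for j = 14,…,18 gives 56137/387420489.

56137/387420489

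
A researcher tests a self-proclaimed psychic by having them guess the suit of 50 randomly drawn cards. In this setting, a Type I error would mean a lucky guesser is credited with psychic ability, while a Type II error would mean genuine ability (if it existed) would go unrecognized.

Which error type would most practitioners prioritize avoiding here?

The Type I consequence (a lucky guesser is credited with psychic ability) is more severe than the Type II consequence (genuine ability (if it existed) would go unrecognized).

Type I error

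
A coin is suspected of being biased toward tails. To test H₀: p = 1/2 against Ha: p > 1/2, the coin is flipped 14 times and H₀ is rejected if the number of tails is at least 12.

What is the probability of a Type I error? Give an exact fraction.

Under H₀, K ~ Binomial(14, 1/2), and α = P(K ≥ 12).
That's C(14,12) + C(14,13) + C(14,14) over 2^14, i.e. (91 + 14 + 1)/16384 = 106/16384 = 53/8192.

53/8192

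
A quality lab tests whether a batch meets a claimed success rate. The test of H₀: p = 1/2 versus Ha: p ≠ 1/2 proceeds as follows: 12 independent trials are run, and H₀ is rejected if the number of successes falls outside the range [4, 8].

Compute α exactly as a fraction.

299/2048

Under H₀, Y ~ Binomial(12, 1/2); α is the probability of landing in either tail, P(Y ≤ 3) + P(Y ≥ 9).
By symmetry, α = 2·P(Y ≤ 3) = 2·(1 + 12 + 66 + 220)/4096 = 598/4096 = 299/2048.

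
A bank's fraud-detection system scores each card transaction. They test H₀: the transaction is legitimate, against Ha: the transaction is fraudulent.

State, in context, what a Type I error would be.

A Type I error is rejecting H₀ when H₀ is true.
Here that means blocking the transaction and freezing the card when actually the transaction is legitimate.

A Type I error would mean concluding that the transaction is fraudulent when in fact the transaction is legitimate.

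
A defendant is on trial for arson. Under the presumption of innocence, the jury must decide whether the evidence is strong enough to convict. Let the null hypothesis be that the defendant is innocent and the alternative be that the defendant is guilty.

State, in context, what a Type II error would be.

A Type II error is failing to reject H₀ when H₀ is false.
Here that means acquitting the defendant when actually the defendant is guilty.

A Type II error would mean concluding that the defendant is innocent (or at least failing to establish that the defendant is guilty) when in fact the defendant is guilty.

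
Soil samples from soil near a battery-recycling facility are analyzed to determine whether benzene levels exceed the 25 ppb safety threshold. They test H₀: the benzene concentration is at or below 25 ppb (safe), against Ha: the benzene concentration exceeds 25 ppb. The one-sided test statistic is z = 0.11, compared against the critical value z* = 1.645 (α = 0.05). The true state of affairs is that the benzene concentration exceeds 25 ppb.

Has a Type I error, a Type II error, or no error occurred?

Type II error

Since z = 0.11 ≤ z* = 1.645, H₀ is not rejected.
H₀ is false (actually the benzene concentration exceeds 25 ppb).
Failing to reject a false H₀ is a Type II error.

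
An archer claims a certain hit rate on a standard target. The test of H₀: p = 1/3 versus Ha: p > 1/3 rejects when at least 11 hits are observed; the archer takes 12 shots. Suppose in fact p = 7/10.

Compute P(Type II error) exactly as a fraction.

914974950051/1000000000000

Under the alternative p = 7/10, S ~ Binomial(12, 7/10); β is the probability the test does not reject, P(S < 11).
Equivalently, β = 1 − P(S ≥ 11) = 914974950051/1000000000000.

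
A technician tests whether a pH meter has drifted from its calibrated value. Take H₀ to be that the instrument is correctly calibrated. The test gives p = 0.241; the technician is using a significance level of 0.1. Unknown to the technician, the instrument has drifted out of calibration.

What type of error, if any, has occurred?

Since p = 0.241 ≥ α = 0.1, H₀ is not rejected.
H₀ is false (actually the instrument has drifted out of calibration).
Failing to reject a false H₀ is a Type II error.

Type II error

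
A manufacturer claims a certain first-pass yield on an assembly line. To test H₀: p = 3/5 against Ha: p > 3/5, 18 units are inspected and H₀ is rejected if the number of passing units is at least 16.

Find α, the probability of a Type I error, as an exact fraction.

31381059609/3814697265625

The Type I error probability is α = P(Y ≥ 16) computed under H₀, where Y ~ Binomial(18, 3/5).
P(Y ≥ 16) = Σ_{j=16}^{18} C(18,j)·(3/5)^j·(2/5)^{18-j} = 31381059609/3814697265625.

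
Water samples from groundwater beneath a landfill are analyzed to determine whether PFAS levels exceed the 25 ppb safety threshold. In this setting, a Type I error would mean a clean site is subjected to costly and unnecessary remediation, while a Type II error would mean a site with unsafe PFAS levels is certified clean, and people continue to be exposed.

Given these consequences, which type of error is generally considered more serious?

The Type II consequence (a site with unsafe PFAS levels is certified clean, and people continue to be exposed) is more severe than the Type I consequence (a clean site is subjected to costly and unnecessary remediation).

Type II error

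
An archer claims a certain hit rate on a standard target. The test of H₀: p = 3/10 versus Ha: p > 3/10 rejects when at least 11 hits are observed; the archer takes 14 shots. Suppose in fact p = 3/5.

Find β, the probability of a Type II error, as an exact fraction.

5344795024/6103515625

β = P(fail to reject H₀ | Ha true) = P(K ≤ 10 | p = 3/5), K ~ Binomial(14, 3/5).
Equivalently, β = 1 − P(K ≥ 11) = 5344795024/6103515625.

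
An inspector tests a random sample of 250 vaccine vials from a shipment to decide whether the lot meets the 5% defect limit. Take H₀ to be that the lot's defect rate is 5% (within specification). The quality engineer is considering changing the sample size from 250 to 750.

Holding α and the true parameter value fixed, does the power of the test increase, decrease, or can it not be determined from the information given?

Increasing n separates the H₀ and Ha sampling distributions, so under Ha fewer outcomes land in the acceptance region.
Since power = 1 − β and β decreases, power increases.

It increases.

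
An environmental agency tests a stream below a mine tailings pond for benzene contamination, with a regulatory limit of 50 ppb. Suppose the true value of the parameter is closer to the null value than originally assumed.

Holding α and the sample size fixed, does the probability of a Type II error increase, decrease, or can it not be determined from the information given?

It increases.

A smaller departure from H₀ means the test statistic under Ha is distributed closer to where it would be under H₀; rejection becomes less likely.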